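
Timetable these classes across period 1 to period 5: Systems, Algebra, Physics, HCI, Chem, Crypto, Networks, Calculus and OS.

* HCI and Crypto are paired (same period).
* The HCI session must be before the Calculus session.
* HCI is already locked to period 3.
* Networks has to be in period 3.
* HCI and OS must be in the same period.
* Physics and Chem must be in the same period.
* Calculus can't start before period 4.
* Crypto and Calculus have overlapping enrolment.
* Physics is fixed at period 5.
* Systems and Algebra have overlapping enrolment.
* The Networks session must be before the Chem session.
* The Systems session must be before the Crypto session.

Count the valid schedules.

16

Splitting on Systems: it can be period 1 (8), period 2 (8). Listing each branch's schedules as (Algebra, Physics, HCI, Chem, Crypto, Networks, Calculus, OS) by period number:
Systems=period 1: (2,5,3,5,3,3,4,3) (2,5,3,5,3,3,5,3) (3,5,3,5,3,3,4,3) (3,5,3,5,3,3,5,3) (4,5,3,5,3,3,4,3) (4,5,3,5,3,3,5,3) (5,5,3,5,3,3,4,3) (5,5,3,5,3,3,5,3) — 8.
Systems=period 2: (1,5,3,5,3,3,4,3) (1,5,3,5,3,3,5,3) (3,5,3,5,3,3,4,3) (3,5,3,5,3,3,5,3) (4,5,3,5,3,3,4,3) (4,5,3,5,3,3,5,3) (5,5,3,5,3,3,4,3) (5,5,3,5,3,3,5,3) — 8.
Summing: 8 + 8 = 16.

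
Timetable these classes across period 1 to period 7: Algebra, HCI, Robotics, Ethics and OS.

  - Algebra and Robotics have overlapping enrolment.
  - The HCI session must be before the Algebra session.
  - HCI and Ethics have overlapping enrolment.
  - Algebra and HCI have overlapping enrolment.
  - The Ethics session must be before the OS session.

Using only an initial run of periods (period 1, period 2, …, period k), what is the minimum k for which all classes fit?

3 periods

The precedence chain requires at least 2 distinct periods.
Could 2 periods be enough, i.e. nothing placed later than period 2? No: OS must come after Ethics (at period 1 or later) → {period 2}; Ethics must come before OS (at period 2 or earlier) → {period 1}; Algebra must come after HCI (at period 1 or later) → {period 2}; HCI must come before Algebra (at period 2 or earlier) → {period 1}; Ethics can't share with HCI (period 1) → nothing is left.
So 2 periods is not enough.
3 works (last occupied period: period 3): for example Ethics=period 2, Algebra=period 2, HCI=period 1, OS=period 3, Robotics=period 1.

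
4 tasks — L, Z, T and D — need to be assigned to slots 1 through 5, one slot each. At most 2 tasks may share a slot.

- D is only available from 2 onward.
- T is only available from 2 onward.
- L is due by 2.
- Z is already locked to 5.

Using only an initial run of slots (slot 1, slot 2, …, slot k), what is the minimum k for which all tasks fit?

With at most 2 per slot and 4 tasks, at least 2 slots are needed.
Z can't be placed before 5, so the schedule must run through at least slot 5.
5 works (last occupied slot: 5): for example L=1, Z=5, D=2, T=2.

5 slots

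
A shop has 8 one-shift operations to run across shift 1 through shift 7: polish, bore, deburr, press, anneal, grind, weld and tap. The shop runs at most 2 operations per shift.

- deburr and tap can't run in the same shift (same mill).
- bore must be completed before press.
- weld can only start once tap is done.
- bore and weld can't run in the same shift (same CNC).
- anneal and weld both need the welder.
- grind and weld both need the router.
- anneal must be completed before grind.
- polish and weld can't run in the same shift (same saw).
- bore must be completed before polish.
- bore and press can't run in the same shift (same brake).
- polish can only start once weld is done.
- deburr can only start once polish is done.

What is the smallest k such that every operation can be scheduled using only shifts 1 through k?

The precedence chain requires at least 4 distinct shifts.
With at most 2 per shift and 8 operations, at least 4 shifts are needed.
4 works (last occupied shift: shift 4): for example tap -> shift 1; grind -> shift 4; bore -> shift 1; polish -> shift 3; press -> shift 2; deburr -> shift 4; weld -> shift 2; anneal -> shift 3.

4 shifts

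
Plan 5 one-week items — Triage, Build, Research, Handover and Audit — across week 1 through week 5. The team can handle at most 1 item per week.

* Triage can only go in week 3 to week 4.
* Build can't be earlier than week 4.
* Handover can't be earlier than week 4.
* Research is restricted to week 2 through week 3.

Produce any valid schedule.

Research -> week 2; Audit -> week 1; Build -> week 4; Triage -> week 3; Handover -> week 5

Checking: Handover=week 5 in [week 4,week 5]; Triage=week 3 in [week 3,week 4]; Build=week 4 in [week 4,week 5]; Research=week 2 in [week 2,week 3]; max 1 per week (cap 1).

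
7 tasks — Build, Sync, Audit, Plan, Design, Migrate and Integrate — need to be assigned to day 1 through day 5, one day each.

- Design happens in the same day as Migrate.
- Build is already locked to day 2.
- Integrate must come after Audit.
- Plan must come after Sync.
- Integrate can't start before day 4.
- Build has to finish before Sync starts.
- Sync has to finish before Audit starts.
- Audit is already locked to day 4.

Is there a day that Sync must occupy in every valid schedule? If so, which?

Build is fixed at day 2 and must come before Sync, so Sync is at least day 3.
Audit is fixed at day 4 and must come after Sync, so Sync is at most day 3.
So Sync must be day 3.

day 3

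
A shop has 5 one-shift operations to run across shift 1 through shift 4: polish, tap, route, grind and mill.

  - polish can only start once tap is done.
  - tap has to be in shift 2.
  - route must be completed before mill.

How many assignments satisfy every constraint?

Splitting on polish: it can be shift 3 (24), shift 4 (24). Listing each branch's schedules as (tap, route, grind, mill) by shift number:
polish=shift 3: (2,1,1,2) (2,1,1,3) (2,1,1,4) (2,1,2,2) (2,1,2,3) (2,1,2,4) (2,1,3,2) (2,1,3,3) (2,1,3,4) (2,1,4,2) (2,1,4,3) (2,1,4,4) (2,2,1,3) (2,2,1,4) (2,2,2,3) (2,2,2,4) (2,2,3,3) (2,2,3,4) (2,2,4,3) (2,2,4,4) (2,3,1,4) (2,3,2,4) (2,3,3,4) (2,3,4,4) — 24.
polish=shift 4: (2,1,1,2) (2,1,1,3) (2,1,1,4) (2,1,2,2) (2,1,2,3) (2,1,2,4) (2,1,3,2) (2,1,3,3) (2,1,3,4) (2,1,4,2) (2,1,4,3) (2,1,4,4) (2,2,1,3) (2,2,1,4) (2,2,2,3) (2,2,2,4) (2,2,3,3) (2,2,3,4) (2,2,4,3) (2,2,4,4) (2,3,1,4) (2,3,2,4) (2,3,3,4) (2,3,4,4) — 24.
Summing: 24 + 24 = 48.

48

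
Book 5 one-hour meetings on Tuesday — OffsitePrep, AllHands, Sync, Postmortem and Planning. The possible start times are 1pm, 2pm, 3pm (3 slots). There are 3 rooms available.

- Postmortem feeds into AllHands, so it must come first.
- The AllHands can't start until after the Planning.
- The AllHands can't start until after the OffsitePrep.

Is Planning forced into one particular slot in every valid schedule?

No

Planning can be 1pm (e.g. Postmortem -> 1pm; OffsitePrep -> 1pm; Planning -> 1pm; Sync -> 2pm; AllHands -> 2pm) or 2pm (e.g. AllHands -> 3pm; Planning -> 2pm; OffsitePrep -> 1pm; Postmortem -> 1pm; Sync -> 1pm).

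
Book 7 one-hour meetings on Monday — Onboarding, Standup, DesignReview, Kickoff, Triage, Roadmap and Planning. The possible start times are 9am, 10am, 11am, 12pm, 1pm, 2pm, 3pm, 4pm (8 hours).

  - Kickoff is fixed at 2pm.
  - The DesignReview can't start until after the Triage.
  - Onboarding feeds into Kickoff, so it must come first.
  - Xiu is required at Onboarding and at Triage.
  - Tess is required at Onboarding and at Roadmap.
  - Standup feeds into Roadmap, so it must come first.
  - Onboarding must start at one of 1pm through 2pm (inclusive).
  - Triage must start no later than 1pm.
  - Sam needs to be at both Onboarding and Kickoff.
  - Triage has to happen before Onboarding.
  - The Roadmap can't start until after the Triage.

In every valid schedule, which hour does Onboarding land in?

1pm

Onboarding's window is 1pm–2pm.
Kickoff is fixed at 2pm, and Onboarding can't share a hour with Kickoff.
So Onboarding must be 1pm.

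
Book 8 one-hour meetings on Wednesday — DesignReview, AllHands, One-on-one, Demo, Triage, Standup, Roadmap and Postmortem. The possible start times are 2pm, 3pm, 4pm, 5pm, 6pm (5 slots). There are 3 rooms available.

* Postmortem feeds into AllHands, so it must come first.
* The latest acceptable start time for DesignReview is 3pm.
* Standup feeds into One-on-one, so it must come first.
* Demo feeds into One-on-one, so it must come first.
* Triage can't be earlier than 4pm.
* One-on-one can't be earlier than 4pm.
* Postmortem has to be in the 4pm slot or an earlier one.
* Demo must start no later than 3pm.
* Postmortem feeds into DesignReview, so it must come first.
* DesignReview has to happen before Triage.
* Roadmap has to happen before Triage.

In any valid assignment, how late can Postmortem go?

Postmortem's own window allows nothing later than 4pm; downstream work caps Postmortem at 2pm.
Postmortem at 2pm is achievable: Roadmap in 3pm, Demo in 2pm, AllHands in 3pm, Postmortem in 2pm, Triage in 4pm, Standup in 2pm, One-on-one in 4pm, DesignReview in 3pm.

2pm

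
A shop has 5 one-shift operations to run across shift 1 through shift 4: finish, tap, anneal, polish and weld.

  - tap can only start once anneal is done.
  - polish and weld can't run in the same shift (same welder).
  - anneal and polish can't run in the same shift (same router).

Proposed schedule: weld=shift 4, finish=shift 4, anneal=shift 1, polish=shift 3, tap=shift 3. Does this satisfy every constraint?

tap can only start once anneal is done — holds.
polish and weld can't run in the same shift (same welder) — holds.
anneal and polish can't run in the same shift (same router) — holds.

Yes, all constraints hold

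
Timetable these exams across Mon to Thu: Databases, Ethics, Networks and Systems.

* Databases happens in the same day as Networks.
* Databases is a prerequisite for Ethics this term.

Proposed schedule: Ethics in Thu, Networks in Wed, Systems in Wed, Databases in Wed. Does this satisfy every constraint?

Yes, all constraints hold

Databases is a prerequisite for Ethics this term — holds.
Databases happens in the same day as Networks — holds.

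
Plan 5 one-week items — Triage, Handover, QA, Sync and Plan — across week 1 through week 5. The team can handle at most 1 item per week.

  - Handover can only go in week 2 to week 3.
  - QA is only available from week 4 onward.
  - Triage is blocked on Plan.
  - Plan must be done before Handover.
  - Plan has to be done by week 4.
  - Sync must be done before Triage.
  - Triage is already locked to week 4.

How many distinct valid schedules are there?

3

Enumerating: Plan -> week 1, Handover -> week 2, Triage -> week 4, QA -> week 5, Sync -> week 3 | QA in week 5; Sync in week 2; Triage in week 4; Plan in week 1; Handover in week 3 | Plan=week 2, Sync=week 1, Triage=week 4, QA=week 5, Handover=week 3.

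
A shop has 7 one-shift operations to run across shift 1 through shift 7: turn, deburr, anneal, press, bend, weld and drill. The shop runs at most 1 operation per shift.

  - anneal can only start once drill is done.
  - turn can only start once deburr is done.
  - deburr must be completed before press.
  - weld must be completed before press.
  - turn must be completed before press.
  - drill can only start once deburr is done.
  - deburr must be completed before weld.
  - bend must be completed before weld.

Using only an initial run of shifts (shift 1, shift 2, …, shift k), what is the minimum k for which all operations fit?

7

The precedence chain requires at least 3 distinct shifts.
With at most 1 per shift and 7 operations, at least 7 shifts are needed.
7 works (last occupied shift: shift 7): for example weld=shift 3, drill=shift 6, press=shift 5, turn=shift 4, bend=shift 2, deburr=shift 1, anneal=shift 7.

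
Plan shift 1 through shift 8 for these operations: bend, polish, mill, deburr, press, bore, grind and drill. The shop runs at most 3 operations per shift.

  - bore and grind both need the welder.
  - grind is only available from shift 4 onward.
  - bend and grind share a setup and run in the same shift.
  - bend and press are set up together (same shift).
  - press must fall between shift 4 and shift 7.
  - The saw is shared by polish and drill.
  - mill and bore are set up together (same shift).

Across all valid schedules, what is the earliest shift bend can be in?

shift 4

Bend must be in the same shift as press, which can't be before shift 4, so bend is at least shift 4; bend must be in the same shift as press, which can't be after shift 7, so bend is at most shift 7.
bend at shift 4 is achievable: bore -> shift 1; grind -> shift 4; deburr -> shift 2; mill -> shift 1; press -> shift 4; bend -> shift 4; polish -> shift 1; drill -> shift 2.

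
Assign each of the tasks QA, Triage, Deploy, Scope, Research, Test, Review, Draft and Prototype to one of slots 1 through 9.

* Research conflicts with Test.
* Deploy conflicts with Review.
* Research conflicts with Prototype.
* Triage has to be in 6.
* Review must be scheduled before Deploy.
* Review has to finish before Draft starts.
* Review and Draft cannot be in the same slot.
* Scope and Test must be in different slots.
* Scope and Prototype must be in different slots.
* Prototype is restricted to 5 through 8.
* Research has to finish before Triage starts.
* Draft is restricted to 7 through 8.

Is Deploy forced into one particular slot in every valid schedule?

Deploy can be 2 (e.g. Review -> 1; Triage -> 6; Draft -> 7; Test -> 2; Scope -> 1; Deploy -> 2; QA -> 1; Research -> 1; Prototype -> 5) or 3 (e.g. Scope -> 1, Prototype -> 5, Triage -> 6, Draft -> 7, QA -> 1, Test -> 2, Deploy -> 3, Research -> 1, Review -> 1).

No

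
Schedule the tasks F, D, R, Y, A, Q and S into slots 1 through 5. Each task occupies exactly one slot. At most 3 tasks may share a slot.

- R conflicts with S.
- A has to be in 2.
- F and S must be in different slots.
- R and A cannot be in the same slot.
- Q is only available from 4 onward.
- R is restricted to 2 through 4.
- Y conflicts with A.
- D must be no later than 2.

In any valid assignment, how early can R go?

3

R is available from 2; R's own window allows nothing later than 4.
R at 3 is achievable: Q=4, D=1, S=2, A=2, R=3, F=1, Y=1.
Nothing earlier works — the conflict and capacity constraints rule out every slot before 3.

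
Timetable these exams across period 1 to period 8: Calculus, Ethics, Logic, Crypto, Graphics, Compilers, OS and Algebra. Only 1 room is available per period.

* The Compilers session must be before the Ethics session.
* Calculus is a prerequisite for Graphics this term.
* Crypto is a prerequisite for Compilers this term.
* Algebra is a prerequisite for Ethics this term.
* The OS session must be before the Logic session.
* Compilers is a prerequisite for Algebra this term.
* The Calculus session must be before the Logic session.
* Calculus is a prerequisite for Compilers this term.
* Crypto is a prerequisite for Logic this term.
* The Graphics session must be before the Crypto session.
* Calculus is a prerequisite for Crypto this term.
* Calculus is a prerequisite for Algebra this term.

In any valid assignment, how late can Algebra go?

period 7

Precedence pushes Algebra to at least period 5; downstream work caps Algebra at period 7.
Algebra at period 7 is achievable: Algebra -> period 7, Logic -> period 6, Compilers -> period 4, Calculus -> period 1, Crypto -> period 3, OS -> period 5, Graphics -> period 2, Ethics -> period 8.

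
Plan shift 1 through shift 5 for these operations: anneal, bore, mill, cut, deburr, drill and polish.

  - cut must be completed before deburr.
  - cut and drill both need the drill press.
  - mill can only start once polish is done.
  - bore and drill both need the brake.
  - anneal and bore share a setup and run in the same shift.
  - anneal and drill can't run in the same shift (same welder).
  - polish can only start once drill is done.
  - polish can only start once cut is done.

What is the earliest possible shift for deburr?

Precedence pushes deburr to at least shift 2.
deburr at shift 2 is achievable: cut -> shift 1, bore -> shift 1, anneal -> shift 1, drill -> shift 2, mill -> shift 4, deburr -> shift 2, polish -> shift 3.

shift 2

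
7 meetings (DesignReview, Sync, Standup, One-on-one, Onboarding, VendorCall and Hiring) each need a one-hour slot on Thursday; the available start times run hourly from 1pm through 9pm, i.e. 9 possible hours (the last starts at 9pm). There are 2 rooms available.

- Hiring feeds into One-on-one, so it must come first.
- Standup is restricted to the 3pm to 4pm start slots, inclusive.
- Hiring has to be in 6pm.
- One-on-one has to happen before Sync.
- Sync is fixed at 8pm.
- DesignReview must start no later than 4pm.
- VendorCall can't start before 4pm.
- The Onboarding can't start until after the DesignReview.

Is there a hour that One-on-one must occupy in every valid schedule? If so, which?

Hiring is fixed at 6pm and must come before One-on-one, so One-on-one is at least 7pm.
Sync is fixed at 8pm and must come after One-on-one, so One-on-one is at most 7pm.
So One-on-one must be 7pm.

7pm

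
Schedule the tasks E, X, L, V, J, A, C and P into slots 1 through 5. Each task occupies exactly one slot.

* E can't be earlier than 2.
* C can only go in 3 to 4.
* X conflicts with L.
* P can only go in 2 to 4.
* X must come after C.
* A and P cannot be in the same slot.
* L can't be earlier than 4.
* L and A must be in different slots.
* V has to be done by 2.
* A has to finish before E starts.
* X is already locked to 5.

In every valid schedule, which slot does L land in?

L's window is 4–5.
X is fixed at 5, and L can't share a slot with X.
So L must be 4.

4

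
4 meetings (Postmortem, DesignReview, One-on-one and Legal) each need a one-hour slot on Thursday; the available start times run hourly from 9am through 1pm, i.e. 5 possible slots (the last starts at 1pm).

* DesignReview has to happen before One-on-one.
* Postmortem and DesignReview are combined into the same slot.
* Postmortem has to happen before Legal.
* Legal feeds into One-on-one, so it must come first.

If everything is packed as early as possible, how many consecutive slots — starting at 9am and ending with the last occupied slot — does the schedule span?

3 slots

The precedence chain requires at least 3 distinct slots.
3 works (last occupied slot: 11am): for example One-on-one=11am; DesignReview=9am; Postmortem=9am; Legal=10am.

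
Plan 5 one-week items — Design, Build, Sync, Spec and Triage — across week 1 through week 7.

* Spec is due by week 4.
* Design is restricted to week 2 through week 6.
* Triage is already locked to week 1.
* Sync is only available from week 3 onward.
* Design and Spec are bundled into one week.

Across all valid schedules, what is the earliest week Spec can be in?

Spec must be in the same week as Design, which can't be before week 2, so Spec is at least week 2; Spec's own window allows nothing later than week 4.
Spec at week 2 is achievable: Triage -> week 1, Build -> week 1, Design -> week 2, Spec -> week 2, Sync -> week 3.

week 2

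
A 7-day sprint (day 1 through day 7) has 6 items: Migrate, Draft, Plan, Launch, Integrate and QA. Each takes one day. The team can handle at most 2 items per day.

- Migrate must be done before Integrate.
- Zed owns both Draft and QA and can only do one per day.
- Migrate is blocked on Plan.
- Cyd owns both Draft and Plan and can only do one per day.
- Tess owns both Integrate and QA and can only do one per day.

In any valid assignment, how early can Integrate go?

Precedence pushes Integrate to at least day 3.
Integrate at day 3 is achievable: Draft in day 2; Launch in day 1; Integrate in day 3; Migrate in day 2; Plan in day 1; QA in day 4.

day 3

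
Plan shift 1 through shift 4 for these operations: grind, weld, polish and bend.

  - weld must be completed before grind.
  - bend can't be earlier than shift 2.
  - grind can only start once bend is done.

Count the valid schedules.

32

Splitting on grind: it can be shift 3 (8), shift 4 (24). Listing each branch's schedules as (weld, polish, bend) by shift number:
grind=shift 3: (1,1,2) (1,2,2) (1,3,2) (1,4,2) (2,1,2) (2,2,2) (2,3,2) (2,4,2) — 8.
grind=shift 4: (1,1,2) (1,1,3) (1,2,2) (1,2,3) (1,3,2) (1,3,3) (1,4,2) (1,4,3) (2,1,2) (2,1,3) (2,2,2) (2,2,3) (2,3,2) (2,3,3) (2,4,2) (2,4,3) (3,1,2) (3,1,3) (3,2,2) (3,2,3) (3,3,2) (3,3,3) (3,4,2) (3,4,3) — 24.
Summing: 8 + 24 = 32.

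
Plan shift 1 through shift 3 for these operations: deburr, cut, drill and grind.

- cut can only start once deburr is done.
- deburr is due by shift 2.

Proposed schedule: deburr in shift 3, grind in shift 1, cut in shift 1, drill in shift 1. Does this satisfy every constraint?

No — it violates: cut can only start once deburr is done

cut can only start once deburr is done — violated.
deburr is due by shift 2 — violated.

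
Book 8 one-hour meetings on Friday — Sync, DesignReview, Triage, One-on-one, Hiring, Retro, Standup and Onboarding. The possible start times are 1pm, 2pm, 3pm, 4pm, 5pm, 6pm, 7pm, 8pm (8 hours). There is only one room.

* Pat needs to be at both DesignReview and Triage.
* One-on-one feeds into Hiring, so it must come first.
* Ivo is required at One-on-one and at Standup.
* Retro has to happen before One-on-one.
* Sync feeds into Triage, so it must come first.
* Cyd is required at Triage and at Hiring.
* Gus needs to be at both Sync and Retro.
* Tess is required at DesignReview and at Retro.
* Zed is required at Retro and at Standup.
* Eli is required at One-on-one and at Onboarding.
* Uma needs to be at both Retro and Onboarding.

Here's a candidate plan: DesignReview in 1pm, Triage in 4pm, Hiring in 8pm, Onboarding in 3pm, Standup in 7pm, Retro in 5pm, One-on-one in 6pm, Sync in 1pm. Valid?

Sync feeds into Triage, so it must come first — holds.
There is only one room — violated.
Zed is required at Retro and at Standup — holds.
Uma needs to be at both Retro and Onboarding — holds.
Ivo is required at One-on-one and at Standup — holds.
Gus needs to be at both Sync and Retro — holds.
Eli is required at One-on-one and at Onboarding — holds.
Tess is required at DesignReview and at Retro — holds.
Retro has to happen before One-on-one — holds.
Pat needs to be at both DesignReview and Triage — holds.
One-on-one feeds into Hiring, so it must come first — holds.
Cyd is required at Triage and at Hiring — holds.

No. There is only one room is not satisfied.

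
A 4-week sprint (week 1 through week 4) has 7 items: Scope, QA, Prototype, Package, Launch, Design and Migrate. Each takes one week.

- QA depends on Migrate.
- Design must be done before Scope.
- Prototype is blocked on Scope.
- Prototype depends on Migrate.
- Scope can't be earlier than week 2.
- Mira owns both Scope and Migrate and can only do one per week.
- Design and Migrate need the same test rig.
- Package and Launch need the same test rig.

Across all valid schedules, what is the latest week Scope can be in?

week 3

Scope is available from week 2; downstream work caps Scope at week 3.
Scope at week 3 is achievable: Scope in week 3, Migrate in week 1, Launch in week 2, QA in week 2, Package in week 1, Design in week 2, Prototype in week 4.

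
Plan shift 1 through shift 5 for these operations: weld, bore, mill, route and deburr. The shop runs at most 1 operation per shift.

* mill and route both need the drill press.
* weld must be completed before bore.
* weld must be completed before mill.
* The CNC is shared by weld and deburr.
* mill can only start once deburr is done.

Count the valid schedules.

Splitting on weld: it can be shift 1 (12), shift 2 (9), shift 3 (4). Listing each branch's schedules as (bore, mill, route, deburr) by shift number:
weld=shift 1: (2,4,5,3) (2,5,3,4) (2,5,4,3) (3,4,5,2) (3,5,2,4) (3,5,4,2) (4,3,5,2) (4,5,2,3) (4,5,3,2) (5,3,4,2) (5,4,2,3) (5,4,3,2) — 12.
weld=shift 2: (3,4,5,1) (3,5,1,4) (3,5,4,1) (4,3,5,1) (4,5,1,3) (4,5,3,1) (5,3,4,1) (5,4,1,3) (5,4,3,1) — 9.
weld=shift 3: (4,5,1,2) (4,5,2,1) (5,4,1,2) (5,4,2,1) — 4.
Summing: 12 + 9 + 4 = 25.

25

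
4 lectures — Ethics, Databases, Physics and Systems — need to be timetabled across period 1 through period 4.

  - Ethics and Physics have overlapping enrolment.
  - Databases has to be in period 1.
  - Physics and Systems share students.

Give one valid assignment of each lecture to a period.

Physics -> period 2; Ethics -> period 1; Databases -> period 1; Systems -> period 1

Checking: Physics(period 2) != Systems(period 1); Ethics(period 1) != Physics(period 2); Databases=period 1 in [period 1,period 1].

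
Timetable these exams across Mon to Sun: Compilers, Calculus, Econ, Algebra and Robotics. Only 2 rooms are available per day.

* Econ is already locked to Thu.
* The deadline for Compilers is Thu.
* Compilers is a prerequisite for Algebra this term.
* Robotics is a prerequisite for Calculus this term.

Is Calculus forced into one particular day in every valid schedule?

No

Calculus can be Tue (e.g. Calculus -> Tue; Econ -> Thu; Robotics -> Mon; Compilers -> Mon; Algebra -> Tue) or Wed (e.g. Econ -> Thu, Algebra -> Tue, Compilers -> Mon, Calculus -> Wed, Robotics -> Mon).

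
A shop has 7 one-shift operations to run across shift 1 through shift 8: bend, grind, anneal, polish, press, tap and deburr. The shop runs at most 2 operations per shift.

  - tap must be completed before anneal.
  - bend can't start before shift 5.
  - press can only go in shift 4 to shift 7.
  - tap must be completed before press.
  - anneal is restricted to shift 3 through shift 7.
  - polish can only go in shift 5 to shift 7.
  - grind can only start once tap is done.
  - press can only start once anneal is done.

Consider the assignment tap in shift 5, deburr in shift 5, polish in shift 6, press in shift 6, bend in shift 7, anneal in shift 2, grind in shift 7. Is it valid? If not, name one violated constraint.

No — it violates: tap must be completed before anneal

press can only go in shift 4 to shift 7 — holds.
tap must be completed before press — holds.
press can only start once anneal is done — holds.
bend can't start before shift 5 — holds.
The shop runs at most 2 operations per shift — holds.
tap must be completed before anneal — violated.
grind can only start once tap is done — holds.
polish can only go in shift 5 to shift 7 — holds.
anneal is restricted to shift 3 through shift 7 — violated.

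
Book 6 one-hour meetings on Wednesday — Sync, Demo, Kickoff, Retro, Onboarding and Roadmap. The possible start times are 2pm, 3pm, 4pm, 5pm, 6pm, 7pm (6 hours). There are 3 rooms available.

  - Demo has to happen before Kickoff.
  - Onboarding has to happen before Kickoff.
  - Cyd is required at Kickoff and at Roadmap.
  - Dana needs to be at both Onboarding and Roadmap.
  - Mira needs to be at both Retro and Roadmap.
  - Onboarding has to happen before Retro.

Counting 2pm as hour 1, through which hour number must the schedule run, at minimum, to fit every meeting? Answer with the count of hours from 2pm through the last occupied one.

3 hours

The precedence chain requires at least 2 distinct hours.
With at most 3 per hour and 6 meetings, at least 2 hours are needed.
Could 2 hours be enough, i.e. nothing placed later than 3pm? No: Retro must come after Onboarding (at 2pm or later) → {3pm}; Onboarding must come before Retro (at 3pm or earlier) → {2pm}; Kickoff must come after Demo (at 2pm or later) → {3pm}; Roadmap can't share with Kickoff (3pm) → {2pm}; Roadmap can't share with Onboarding (2pm) → nothing is left.
So 2 hours is not enough.
3 works (last occupied hour: 4pm): for example Onboarding -> 2pm; Demo -> 2pm; Retro -> 3pm; Sync -> 2pm; Roadmap -> 4pm; Kickoff -> 3pm.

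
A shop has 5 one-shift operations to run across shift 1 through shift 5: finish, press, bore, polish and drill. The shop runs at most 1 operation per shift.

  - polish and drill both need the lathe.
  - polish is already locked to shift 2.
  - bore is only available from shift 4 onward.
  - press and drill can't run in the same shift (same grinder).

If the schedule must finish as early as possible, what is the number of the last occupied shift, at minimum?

With at most 1 per shift and 5 operations, at least 5 shifts are needed.
bore can't be placed before shift 4, so the schedule must run through at least shift 4.
5 works (last occupied shift: shift 5): for example drill in shift 5, polish in shift 2, finish in shift 1, press in shift 3, bore in shift 4.

shift 5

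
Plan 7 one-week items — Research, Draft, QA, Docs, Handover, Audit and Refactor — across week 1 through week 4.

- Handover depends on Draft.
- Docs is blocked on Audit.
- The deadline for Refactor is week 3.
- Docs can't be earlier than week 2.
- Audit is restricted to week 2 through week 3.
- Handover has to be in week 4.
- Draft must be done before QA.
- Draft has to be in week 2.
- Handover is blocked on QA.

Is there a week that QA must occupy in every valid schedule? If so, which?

week 3

Draft is fixed at week 2 and must come before QA, so QA is at least week 3.
Handover is fixed at week 4 and must come after QA, so QA is at most week 3.
So QA must be week 3.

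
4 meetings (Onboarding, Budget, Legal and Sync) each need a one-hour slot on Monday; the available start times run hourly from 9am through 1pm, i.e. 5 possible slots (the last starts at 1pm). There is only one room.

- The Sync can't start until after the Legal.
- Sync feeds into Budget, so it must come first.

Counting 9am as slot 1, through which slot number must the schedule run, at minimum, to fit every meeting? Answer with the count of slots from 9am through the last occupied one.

The precedence chain requires at least 3 distinct slots.
With at most 1 per slot and 4 meetings, at least 4 slots are needed.
4 works (last occupied slot: 12pm): for example Budget in 11am, Onboarding in 12pm, Sync in 10am, Legal in 9am.

4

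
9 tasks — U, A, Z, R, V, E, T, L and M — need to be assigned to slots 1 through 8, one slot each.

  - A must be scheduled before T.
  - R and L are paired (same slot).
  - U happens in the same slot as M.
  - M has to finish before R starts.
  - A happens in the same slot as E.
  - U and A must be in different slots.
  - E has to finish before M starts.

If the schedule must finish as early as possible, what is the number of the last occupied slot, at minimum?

3

The precedence chain requires at least 3 distinct slots.
3 works (last occupied slot: 3): for example T=2, E=1, A=1, V=1, L=3, U=2, M=2, R=3, Z=1.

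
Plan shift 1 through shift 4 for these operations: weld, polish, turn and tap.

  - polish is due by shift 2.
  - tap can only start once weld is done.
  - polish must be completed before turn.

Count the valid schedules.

30

Splitting on weld: it can be shift 1 (15), shift 2 (10), shift 3 (5). Listing each branch's schedules as (polish, turn, tap) by shift number:
weld=shift 1: (1,2,2) (1,2,3) (1,2,4) (1,3,2) (1,3,3) (1,3,4) (1,4,2) (1,4,3) (1,4,4) (2,3,2) (2,3,3) (2,3,4) (2,4,2) (2,4,3) (2,4,4) — 15.
weld=shift 2: (1,2,3) (1,2,4) (1,3,3) (1,3,4) (1,4,3) (1,4,4) (2,3,3) (2,3,4) (2,4,3) (2,4,4) — 10.
weld=shift 3: (1,2,4) (1,3,4) (1,4,4) (2,3,4) (2,4,4) — 5.
Summing: 15 + 10 + 5 = 30.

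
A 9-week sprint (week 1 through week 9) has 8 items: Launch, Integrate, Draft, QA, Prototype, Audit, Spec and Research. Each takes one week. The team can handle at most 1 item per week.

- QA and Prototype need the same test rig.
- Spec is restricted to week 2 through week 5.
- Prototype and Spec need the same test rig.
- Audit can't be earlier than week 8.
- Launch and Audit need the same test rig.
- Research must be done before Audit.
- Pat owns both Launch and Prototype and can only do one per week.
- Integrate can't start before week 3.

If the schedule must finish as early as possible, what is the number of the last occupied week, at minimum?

The precedence chain requires at least 2 distinct weeks.
With at most 1 per week and 8 tasks, at least 8 weeks are needed.
Audit can't be placed before week 8, so the schedule must run through at least week 8.
8 works (last occupied week: week 8): for example Prototype in week 7, Spec in week 2, Audit in week 8, Launch in week 4, Draft in week 5, Integrate in week 3, Research in week 1, QA in week 6.

week 8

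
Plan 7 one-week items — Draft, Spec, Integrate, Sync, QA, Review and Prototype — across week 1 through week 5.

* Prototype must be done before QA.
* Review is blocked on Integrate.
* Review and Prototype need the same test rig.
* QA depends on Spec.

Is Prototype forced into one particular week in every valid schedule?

No

Prototype can be week 1 (e.g. Draft -> week 1, Sync -> week 1, Spec -> week 1, Review -> week 2, Integrate -> week 1, Prototype -> week 1, QA -> week 2) or week 2 (e.g. Spec in week 1, Integrate in week 1, QA in week 3, Draft in week 1, Review in week 3, Sync in week 1, Prototype in week 2).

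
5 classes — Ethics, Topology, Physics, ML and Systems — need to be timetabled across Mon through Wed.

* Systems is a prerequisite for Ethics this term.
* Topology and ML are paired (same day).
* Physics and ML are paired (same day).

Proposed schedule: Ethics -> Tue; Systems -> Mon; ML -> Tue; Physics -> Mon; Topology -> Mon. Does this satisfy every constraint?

No — it violates: Physics and ML are paired (same day)

Systems is a prerequisite for Ethics this term — holds.
Topology and ML are paired (same day) — violated.
Physics and ML are paired (same day) — violated.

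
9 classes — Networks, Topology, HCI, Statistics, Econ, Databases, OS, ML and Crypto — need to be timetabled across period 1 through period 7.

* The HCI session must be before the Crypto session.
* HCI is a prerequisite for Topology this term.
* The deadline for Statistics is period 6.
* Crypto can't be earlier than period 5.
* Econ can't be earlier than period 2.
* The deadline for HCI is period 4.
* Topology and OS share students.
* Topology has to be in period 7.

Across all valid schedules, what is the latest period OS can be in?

period 6

OS at period 6 is achievable: HCI -> period 1, Statistics -> period 1, Crypto -> period 5, Topology -> period 7, ML -> period 1, OS -> period 6, Networks -> period 1, Econ -> period 2, Databases -> period 1.
Nothing later works — the conflict constraints rule out every period after period 6.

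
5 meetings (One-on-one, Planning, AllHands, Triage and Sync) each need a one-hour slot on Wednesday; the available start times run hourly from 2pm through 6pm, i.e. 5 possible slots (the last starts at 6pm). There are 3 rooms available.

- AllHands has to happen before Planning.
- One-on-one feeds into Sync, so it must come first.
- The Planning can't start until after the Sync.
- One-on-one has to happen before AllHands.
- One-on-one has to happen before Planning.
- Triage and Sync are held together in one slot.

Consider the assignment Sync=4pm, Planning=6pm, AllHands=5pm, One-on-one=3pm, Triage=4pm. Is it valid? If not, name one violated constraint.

Valid

AllHands has to happen before Planning — holds.
There are 3 rooms available — holds.
One-on-one has to happen before Planning — holds.
One-on-one has to happen before AllHands — holds.
Triage and Sync are held together in one slot — holds.
One-on-one feeds into Sync, so it must come first — holds.
The Planning can't start until after the Sync — holds.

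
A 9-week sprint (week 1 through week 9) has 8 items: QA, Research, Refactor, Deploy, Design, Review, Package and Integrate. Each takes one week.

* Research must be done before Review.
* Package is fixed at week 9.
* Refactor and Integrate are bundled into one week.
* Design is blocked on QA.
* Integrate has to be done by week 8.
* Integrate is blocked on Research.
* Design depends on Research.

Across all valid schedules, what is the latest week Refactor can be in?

Refactor must be in the same week as Integrate, which can't be before week 2, so Refactor is at least week 2; Refactor must be in the same week as Integrate, which can't be after week 8, so Refactor is at most week 8.
Refactor at week 8 is achievable: Design -> week 2; Review -> week 2; Refactor -> week 8; Package -> week 9; QA -> week 1; Deploy -> week 1; Research -> week 1; Integrate -> week 8.

week 8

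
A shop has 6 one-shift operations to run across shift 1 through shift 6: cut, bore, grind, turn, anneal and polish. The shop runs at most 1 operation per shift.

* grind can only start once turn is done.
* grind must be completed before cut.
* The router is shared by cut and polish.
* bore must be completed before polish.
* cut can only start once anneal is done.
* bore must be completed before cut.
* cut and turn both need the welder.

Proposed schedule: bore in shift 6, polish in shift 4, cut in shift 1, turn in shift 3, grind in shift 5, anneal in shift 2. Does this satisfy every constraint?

Invalid. bore must be completed before cut.

bore must be completed before cut — violated.
cut can only start once anneal is done — violated.
The shop runs at most 1 operation per shift — holds.
bore must be completed before polish — violated.
grind can only start once turn is done — holds.
grind must be completed before cut — violated.
cut and turn both need the welder — holds.
The router is shared by cut and polish — holds.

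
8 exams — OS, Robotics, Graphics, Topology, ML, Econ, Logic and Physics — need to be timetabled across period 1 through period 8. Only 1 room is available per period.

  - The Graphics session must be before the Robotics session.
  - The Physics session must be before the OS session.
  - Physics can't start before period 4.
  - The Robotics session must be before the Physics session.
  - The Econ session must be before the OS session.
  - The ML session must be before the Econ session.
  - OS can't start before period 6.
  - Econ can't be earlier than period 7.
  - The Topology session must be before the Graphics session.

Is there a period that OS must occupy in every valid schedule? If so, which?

OS is available from period 6; precedence pushes OS to at least period 8.
So OS is pinned to period 8.

period 8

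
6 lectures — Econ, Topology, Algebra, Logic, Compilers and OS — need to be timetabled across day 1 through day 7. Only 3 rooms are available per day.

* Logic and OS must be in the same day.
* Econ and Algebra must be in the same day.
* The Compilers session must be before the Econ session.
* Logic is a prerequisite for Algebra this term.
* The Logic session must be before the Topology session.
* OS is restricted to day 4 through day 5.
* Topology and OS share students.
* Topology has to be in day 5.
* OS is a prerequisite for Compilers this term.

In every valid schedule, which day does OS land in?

OS's window is day 4–day 5.
Topology is fixed at day 5, and OS can't share a day with Topology.
So OS must be day 4.

day 4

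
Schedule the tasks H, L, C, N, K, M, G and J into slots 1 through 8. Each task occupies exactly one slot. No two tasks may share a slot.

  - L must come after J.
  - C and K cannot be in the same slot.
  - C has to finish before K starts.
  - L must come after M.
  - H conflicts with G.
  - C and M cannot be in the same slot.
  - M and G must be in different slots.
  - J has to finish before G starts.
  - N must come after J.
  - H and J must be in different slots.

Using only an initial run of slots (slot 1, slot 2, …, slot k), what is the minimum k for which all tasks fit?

8

The precedence chain requires at least 2 distinct slots.
With at most 1 per slot and 8 tasks, at least 8 slots are needed.
8 works (last occupied slot: 8): for example C=4; M=2; J=1; N=5; L=3; H=8; G=7; K=6.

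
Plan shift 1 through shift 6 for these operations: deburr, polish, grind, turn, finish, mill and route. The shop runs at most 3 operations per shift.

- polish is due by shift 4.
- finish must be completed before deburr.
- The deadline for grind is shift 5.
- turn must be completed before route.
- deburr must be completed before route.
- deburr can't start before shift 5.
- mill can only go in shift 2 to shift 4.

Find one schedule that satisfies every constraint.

grind -> shift 1, deburr -> shift 5, turn -> shift 1, finish -> shift 2, mill -> shift 2, polish -> shift 1, route -> shift 6

Checking: finish(shift 2) before deburr(shift 5); deburr(shift 5) before route(shift 6); turn(shift 1) before route(shift 6); deburr=shift 5 in [shift 5,shift 6]; grind=shift 1 in [shift 1,shift 5]; mill=shift 2 in [shift 2,shift 4]; polish=shift 1 in [shift 1,shift 4]; max 3 per shift (cap 3).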